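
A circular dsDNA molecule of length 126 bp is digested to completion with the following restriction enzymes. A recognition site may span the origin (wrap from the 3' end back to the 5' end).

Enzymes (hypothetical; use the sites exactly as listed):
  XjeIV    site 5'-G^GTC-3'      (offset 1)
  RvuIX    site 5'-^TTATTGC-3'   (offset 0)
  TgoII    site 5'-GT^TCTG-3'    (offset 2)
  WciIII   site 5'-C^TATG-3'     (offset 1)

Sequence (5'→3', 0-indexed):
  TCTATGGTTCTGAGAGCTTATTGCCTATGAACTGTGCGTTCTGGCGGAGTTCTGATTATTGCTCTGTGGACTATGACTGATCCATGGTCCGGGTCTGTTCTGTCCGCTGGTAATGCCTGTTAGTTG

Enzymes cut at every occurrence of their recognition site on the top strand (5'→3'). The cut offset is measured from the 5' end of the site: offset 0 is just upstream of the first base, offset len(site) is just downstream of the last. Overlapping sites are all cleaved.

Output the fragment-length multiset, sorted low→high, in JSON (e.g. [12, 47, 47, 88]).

[5,6,6,6,8,9,11,14,15,16,30]

Scan for sites:
  XjeIV GGTC/1: at [85, 91] ⇒ [86, 92]
  RvuIX TTATTGC/0: at [17, 55] ⇒ [17, 55]
  TgoII GTTCTG/2: at [6, 37, 48, 96] ⇒ [8, 39, 50, 98]
  WciIII CTATG/1: at [1, 24, 70] ⇒ [2, 25, 71]

Pooled cuts: [2, 8, 17, 25, 39, 50, 55, 71, 86, 92, 98]

Fragments:
  2→8: 6 bp
  8→17: 9 bp
  17→25: 8 bp
  25→39: 14 bp
  39→50: 11 bp
  50→55: 5 bp
  55→71: 16 bp
  71→86: 15 bp
  86→92: 6 bp
  92→98: 6 bp
  98→2 (wrap): 126-98+2 = 30 bp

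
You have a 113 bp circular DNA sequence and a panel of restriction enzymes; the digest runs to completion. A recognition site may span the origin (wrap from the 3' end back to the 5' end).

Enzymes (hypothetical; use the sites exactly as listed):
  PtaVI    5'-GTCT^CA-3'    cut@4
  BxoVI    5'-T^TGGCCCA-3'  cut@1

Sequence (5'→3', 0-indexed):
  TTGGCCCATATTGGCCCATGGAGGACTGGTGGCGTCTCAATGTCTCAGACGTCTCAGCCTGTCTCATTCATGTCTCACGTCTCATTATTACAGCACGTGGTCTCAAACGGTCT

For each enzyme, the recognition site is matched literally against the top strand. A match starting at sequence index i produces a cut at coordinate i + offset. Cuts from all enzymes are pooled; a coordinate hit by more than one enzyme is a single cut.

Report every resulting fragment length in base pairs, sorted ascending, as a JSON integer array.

[7,8,9,10,10,11,11,21,26]

Per-enzyme occurrences:
  PtaVI (GTCTCA, off=4): starts [33, 41, 50, 60, 71, 78, 99] → cuts [37, 45, 54, 64, 75, 82, 103]
  BxoVI (TTGGCCCA, off=1): starts [0, 10] → cuts [1, 11]

Pooled cuts: [1, 11, 37, 45, 54, 64, 75, 82, 103]

Fragments:
  1→11: 10 bp
  11→37: 26 bp
  37→45: 8 bp
  45→54: 9 bp
  54→64: 10 bp
  64→75: 11 bp
  75→82: 7 bp
  82→103: 21 bp
  103→1 (wrap): 113-103+1 = 11 bp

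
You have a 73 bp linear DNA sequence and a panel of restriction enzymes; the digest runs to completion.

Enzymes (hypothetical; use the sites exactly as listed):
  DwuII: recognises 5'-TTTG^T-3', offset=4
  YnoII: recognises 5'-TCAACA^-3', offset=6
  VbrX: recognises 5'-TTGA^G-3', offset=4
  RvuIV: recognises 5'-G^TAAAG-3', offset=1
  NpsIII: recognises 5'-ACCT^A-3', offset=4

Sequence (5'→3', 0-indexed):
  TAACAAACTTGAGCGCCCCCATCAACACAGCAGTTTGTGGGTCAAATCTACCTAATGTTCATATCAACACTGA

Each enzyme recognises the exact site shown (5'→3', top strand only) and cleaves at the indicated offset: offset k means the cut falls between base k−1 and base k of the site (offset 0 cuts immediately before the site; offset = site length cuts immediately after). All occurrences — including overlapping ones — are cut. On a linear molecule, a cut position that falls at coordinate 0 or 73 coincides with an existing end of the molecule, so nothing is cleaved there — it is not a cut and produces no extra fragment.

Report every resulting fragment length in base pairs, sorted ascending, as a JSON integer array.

[4,10,12,15,16,16]

Per-enzyme occurrences:
  DwuII TTTGT/4: at [33] ⇒ [37]
  YnoII TCAACA/6: at [21, 63] ⇒ [27, 69]
  VbrX TTGAG/4: at [8] ⇒ [12]
  RvuIV (GTAAAG, off=1): no sites
  NpsIII ACCTA/4: at [49] ⇒ [53]

All cut coordinates (distinct, sorted): [12, 27, 37, 53, 69]

Fragment lengths:
  [0,12): 12 bp
  [12,27): 15 bp
  [27,37): 10 bp
  [37,53): 16 bp
  [53,69): 16 bp
  [69,73): 4 bp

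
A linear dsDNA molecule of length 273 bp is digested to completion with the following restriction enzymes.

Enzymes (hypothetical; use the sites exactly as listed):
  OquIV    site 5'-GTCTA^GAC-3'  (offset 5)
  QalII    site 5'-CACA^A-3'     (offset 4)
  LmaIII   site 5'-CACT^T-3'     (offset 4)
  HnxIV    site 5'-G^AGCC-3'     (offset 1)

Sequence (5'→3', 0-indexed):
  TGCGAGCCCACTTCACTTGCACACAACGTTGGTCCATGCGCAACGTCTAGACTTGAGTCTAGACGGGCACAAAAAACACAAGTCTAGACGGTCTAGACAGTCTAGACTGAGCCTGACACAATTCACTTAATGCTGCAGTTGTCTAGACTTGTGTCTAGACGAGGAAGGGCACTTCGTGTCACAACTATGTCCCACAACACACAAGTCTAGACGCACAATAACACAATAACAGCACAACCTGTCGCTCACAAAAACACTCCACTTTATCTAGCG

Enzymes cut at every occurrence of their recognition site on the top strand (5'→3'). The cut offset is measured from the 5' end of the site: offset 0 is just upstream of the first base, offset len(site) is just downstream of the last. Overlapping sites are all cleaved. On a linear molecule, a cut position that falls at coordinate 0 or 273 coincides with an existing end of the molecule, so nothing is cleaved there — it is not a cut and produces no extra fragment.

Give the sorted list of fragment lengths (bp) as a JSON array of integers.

Per-enzyme occurrences:
  OquIV GTCTAGAC/5: at [44, 56, 81, 90, 99, 140, 152, 204] ⇒ [49, 61, 86, 95, 104, 145, 157, 209]
  QalII CACAA/4: at [21, 67, 76, 116, 179, 192, 199, 213, 221, 232, 246] ⇒ [25, 71, 80, 120, 183, 196, 203, 217, 225, 236, 250]
  LmaIII CACTT/4: at [8, 13, 123, 169, 259] ⇒ [12, 17, 127, 173, 263]
  HnxIV GAGCC/1: at [3, 108] ⇒ [4, 109]

Pooled cuts: [4, 12, 17, 25, 49, 61, 71, 80, 86, 95, 104, 109, 120, 127, 145, 157, 173, 183, 196, 203, 209, 217, 225, 236, 250, 263]

Fragment lengths:
  [0,4): 4 bp
  [4,12): 8 bp
  [12,17): 5 bp
  [17,25): 8 bp
  [25,49): 24 bp
  [49,61): 12 bp
  [61,71): 10 bp
  [71,80): 9 bp
  [80,86): 6 bp
  [86,95): 9 bp
  [95,104): 9 bp
  [104,109): 5 bp
  [109,120): 11 bp
  [120,127): 7 bp
  [127,145): 18 bp
  [145,157): 12 bp
  [157,173): 16 bp
  [173,183): 10 bp
  [183,196): 13 bp
  [196,203): 7 bp
  [203,209): 6 bp
  [209,217): 8 bp
  [217,225): 8 bp
  [225,236): 11 bp
  [236,250): 14 bp
  [250,263): 13 bp
  [263,273): 10 bp

[4,5,5,6,6,7,7,8,8,8,8,9,9,9,10,10,10,11,11,12,12,13,13,14,16,18,24]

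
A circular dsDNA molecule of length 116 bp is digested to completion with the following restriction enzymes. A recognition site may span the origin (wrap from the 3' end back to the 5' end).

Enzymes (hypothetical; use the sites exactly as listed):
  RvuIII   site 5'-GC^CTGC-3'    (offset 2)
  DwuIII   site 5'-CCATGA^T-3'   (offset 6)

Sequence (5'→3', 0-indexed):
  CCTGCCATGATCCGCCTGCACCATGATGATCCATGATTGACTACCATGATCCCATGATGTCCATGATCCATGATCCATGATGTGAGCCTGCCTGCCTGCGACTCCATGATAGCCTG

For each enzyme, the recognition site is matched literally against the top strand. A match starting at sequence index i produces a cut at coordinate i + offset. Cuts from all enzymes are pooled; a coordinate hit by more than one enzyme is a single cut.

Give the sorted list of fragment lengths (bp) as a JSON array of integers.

Per-enzyme occurrences:
  RvuIII (GCCTGC, off=2): starts [13, 85, 89, 93, 111, 115] → cuts [1, 15, 87, 91, 95, 113]
  DwuIII (CCATGAT, off=6): starts [4, 20, 30, 43, 51, 60, 67, 74, 103] → cuts [10, 26, 36, 49, 57, 66, 73, 80, 109]

All cut coordinates (distinct, sorted): [1, 10, 15, 26, 36, 49, 57, 66, 73, 80, 87, 91, 95, 109, 113]

Fragment lengths:
  1→10: 9 bp
  10→15: 5 bp
  15→26: 11 bp
  26→36: 10 bp
  36→49: 13 bp
  49→57: 8 bp
  57→66: 9 bp
  66→73: 7 bp
  73→80: 7 bp
  80→87: 7 bp
  87→91: 4 bp
  91→95: 4 bp
  95→109: 14 bp
  109→113: 4 bp
  113→1 (wrap): 116-113+1 = 4 bp

[4,4,4,4,5,7,7,7,8,9,9,10,11,13,14]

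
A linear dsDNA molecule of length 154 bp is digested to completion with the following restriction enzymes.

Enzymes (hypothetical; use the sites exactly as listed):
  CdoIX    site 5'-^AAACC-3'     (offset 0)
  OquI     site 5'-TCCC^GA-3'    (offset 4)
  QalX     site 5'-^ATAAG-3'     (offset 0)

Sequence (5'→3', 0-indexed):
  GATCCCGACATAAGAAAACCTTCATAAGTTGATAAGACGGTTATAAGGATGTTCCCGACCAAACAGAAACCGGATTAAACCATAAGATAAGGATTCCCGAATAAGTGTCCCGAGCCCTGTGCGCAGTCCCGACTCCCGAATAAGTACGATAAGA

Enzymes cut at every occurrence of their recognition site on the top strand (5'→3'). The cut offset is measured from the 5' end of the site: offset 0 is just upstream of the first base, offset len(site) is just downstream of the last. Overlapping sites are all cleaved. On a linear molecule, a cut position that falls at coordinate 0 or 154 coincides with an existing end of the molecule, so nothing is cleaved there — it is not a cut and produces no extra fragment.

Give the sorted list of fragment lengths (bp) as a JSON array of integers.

Site scan:
  CdoIX AAACC/0: at [15, 66, 76] ⇒ [15, 66, 76]
  OquI TCCCGA/4: at [2, 52, 94, 107, 126, 133] ⇒ [6, 56, 98, 111, 130, 137]
  QalX ATAAG/0: at [9, 23, 31, 42, 81, 86, 100, 139, 148] ⇒ [9, 23, 31, 42, 81, 86, 100, 139, 148]

All cut coordinates (distinct, sorted): [6, 9, 15, 23, 31, 42, 56, 66, 76, 81, 86, 98, 100, 111, 130, 137, 139, 148]

Fragment lengths:
  [0,6): 6 bp
  [6,9): 3 bp
  [9,15): 6 bp
  [15,23): 8 bp
  [23,31): 8 bp
  [31,42): 11 bp
  [42,56): 14 bp
  [56,66): 10 bp
  [66,76): 10 bp
  [76,81): 5 bp
  [81,86): 5 bp
  [86,98): 12 bp
  [98,100): 2 bp
  [100,111): 11 bp
  [111,130): 19 bp
  [130,137): 7 bp
  [137,139): 2 bp
  [139,148): 9 bp
  [148,154): 6 bp

[2,2,3,5,5,6,6,6,7,8,8,9,10,10,11,11,12,14,19]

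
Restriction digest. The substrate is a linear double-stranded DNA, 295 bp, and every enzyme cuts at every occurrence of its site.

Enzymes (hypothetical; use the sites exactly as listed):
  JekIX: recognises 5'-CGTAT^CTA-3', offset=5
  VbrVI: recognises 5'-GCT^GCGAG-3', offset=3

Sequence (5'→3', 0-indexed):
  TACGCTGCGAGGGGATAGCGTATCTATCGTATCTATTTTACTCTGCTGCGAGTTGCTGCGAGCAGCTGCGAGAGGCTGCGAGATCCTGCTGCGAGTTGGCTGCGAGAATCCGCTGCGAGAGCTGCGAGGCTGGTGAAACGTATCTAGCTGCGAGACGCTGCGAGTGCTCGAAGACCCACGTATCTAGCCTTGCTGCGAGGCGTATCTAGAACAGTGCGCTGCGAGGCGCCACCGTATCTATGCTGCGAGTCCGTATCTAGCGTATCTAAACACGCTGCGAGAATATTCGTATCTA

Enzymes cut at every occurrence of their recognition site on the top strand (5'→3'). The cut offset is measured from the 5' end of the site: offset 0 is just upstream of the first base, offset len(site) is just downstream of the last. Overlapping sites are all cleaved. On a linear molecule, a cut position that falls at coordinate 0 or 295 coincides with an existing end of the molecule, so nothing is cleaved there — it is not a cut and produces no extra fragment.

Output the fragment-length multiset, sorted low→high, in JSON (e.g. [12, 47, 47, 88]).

Scan for sites:
  JekIX (CGTATCTA, off=5): starts [18, 27, 138, 178, 200, 232, 251, 260, 287] → cuts [23, 32, 143, 183, 205, 237, 256, 265, 292]
  VbrVI (GCTGCGAG, off=3): starts [3, 44, 54, 64, 74, 87, 98, 111, 120, 146, 156, 191, 217, 241, 273] → cuts [6, 47, 57, 67, 77, 90, 101, 114, 123, 149, 159, 194, 220, 244, 276]

Pooled cuts: [6, 23, 32, 47, 57, 67, 77, 90, 101, 114, 123, 143, 149, 159, 183, 194, 205, 220, 237, 244, 256, 265, 276, 292]

Fragment lengths:
  [0,6): 6 bp
  [6,23): 17 bp
  [23,32): 9 bp
  [32,47): 15 bp
  [47,57): 10 bp
  [57,67): 10 bp
  [67,77): 10 bp
  [77,90): 13 bp
  [90,101): 11 bp
  [101,114): 13 bp
  [114,123): 9 bp
  [123,143): 20 bp
  [143,149): 6 bp
  [149,159): 10 bp
  [159,183): 24 bp
  [183,194): 11 bp
  [194,205): 11 bp
  [205,220): 15 bp
  [220,237): 17 bp
  [237,244): 7 bp
  [244,256): 12 bp
  [256,265): 9 bp
  [265,276): 11 bp
  [276,292): 16 bp
  [292,295): 3 bp

[3,6,6,7,9,9,9,10,10,10,10,11,11,11,11,12,13,13,15,15,16,17,17,20,24]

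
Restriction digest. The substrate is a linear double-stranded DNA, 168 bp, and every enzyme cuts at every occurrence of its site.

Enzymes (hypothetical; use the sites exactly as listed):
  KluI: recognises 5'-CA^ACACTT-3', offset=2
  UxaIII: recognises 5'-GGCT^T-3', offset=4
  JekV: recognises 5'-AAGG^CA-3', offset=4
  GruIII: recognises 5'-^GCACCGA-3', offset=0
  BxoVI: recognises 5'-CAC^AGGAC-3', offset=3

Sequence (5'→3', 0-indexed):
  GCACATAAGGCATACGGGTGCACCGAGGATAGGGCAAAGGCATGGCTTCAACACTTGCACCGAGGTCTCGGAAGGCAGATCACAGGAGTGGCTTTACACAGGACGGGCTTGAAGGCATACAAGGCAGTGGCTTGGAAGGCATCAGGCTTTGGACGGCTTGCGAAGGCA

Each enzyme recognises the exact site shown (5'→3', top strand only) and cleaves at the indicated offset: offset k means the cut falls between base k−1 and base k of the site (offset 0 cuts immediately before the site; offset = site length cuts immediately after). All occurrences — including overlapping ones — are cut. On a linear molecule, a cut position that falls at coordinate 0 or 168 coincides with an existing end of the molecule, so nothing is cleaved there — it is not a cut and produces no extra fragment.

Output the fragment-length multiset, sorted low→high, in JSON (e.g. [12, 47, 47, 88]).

[2,3,6,6,6,7,7,8,8,9,9,9,10,10,10,18,19,21]

Per-enzyme occurrences:
  KluI CAACACTT/2: at [48] ⇒ [50]
  UxaIII GGCTT/4: at [43, 89, 105, 128, 144, 154] ⇒ [47, 93, 109, 132, 148, 158]
  JekV AAGGCA/4: at [6, 36, 71, 111, 120, 135, 162] ⇒ [10, 40, 75, 115, 124, 139, 166]
  GruIII GCACCGA/0: at [19, 56] ⇒ [19, 56]
  BxoVI CACAGGAC/3: at [96] ⇒ [99]

All cut coordinates (distinct, sorted): [10, 19, 40, 47, 50, 56, 75, 93, 99, 109, 115, 124, 132, 139, 148, 158, 166]

Fragments:
  [0,10): 10 bp
  [10,19): 9 bp
  [19,40): 21 bp
  [40,47): 7 bp
  [47,50): 3 bp
  [50,56): 6 bp
  [56,75): 19 bp
  [75,93): 18 bp
  [93,99): 6 bp
  [99,109): 10 bp
  [109,115): 6 bp
  [115,124): 9 bp
  [124,132): 8 bp
  [132,139): 7 bp
  [139,148): 9 bp
  [148,158): 10 bp
  [158,166): 8 bp
  [166,168): 2 bp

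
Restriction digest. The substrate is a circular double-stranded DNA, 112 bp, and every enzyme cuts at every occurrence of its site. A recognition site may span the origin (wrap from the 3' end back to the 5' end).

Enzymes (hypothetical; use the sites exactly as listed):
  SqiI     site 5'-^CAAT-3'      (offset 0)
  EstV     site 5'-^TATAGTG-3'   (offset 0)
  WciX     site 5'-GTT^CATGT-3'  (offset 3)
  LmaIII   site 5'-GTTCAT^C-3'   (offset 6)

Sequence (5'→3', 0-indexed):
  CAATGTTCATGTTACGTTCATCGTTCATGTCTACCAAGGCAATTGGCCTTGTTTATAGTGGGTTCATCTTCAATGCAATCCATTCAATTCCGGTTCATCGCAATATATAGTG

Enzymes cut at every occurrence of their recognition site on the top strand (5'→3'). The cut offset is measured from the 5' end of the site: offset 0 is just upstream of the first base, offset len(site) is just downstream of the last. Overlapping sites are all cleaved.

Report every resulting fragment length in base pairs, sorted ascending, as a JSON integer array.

[2,3,4,5,5,7,7,9,14,14,14,14,14]

Per-enzyme occurrences:
  SqiI (CAAT, off=0): starts [0, 39, 70, 75, 84, 100] → cuts [0, 39, 70, 75, 84, 100]
  EstV (TATAGTG, off=0): starts [53, 105] → cuts [53, 105]
  WciX (GTTCATGT, off=3): starts [4, 22] → cuts [7, 25]
  LmaIII (GTTCATC, off=6): starts [15, 61, 92] → cuts [21, 67, 98]

All cut coordinates (distinct, sorted): [0, 7, 21, 25, 39, 53, 67, 70, 75, 84, 98, 100, 105]

Fragment lengths:
  0→7: 7 bp
  7→21: 14 bp
  21→25: 4 bp
  25→39: 14 bp
  39→53: 14 bp
  53→67: 14 bp
  67→70: 3 bp
  70→75: 5 bp
  75→84: 9 bp
  84→98: 14 bp
  98→100: 2 bp
  100→105: 5 bp
  105→0 (wrap): 112-105+0 = 7 bp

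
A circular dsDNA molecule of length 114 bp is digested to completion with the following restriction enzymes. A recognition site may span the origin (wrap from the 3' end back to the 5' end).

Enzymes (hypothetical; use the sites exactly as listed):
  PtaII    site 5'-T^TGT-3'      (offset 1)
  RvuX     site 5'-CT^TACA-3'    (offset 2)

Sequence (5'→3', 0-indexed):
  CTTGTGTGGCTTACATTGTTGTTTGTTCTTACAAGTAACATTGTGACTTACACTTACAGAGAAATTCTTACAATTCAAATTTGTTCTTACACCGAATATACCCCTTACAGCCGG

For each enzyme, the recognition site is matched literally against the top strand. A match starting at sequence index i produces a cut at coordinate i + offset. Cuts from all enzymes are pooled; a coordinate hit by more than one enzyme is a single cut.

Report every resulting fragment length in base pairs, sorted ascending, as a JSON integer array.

Scan for sites:
  PtaII TTGT/1: at [1, 15, 18, 22, 40, 80] ⇒ [2, 16, 19, 23, 41, 81]
  RvuX CTTACA/2: at [9, 27, 46, 52, 66, 85, 103] ⇒ [11, 29, 48, 54, 68, 87, 105]

All cut coordinates (distinct, sorted): [2, 11, 16, 19, 23, 29, 41, 48, 54, 68, 81, 87, 105]

Fragment lengths:
  2→11: 9 bp
  11→16: 5 bp
  16→19: 3 bp
  19→23: 4 bp
  23→29: 6 bp
  29→41: 12 bp
  41→48: 7 bp
  48→54: 6 bp
  54→68: 14 bp
  68→81: 13 bp
  81→87: 6 bp
  87→105: 18 bp
  105→2 (wrap): 114-105+2 = 11 bp

[3,4,5,6,6,6,7,9,11,12,13,14,18]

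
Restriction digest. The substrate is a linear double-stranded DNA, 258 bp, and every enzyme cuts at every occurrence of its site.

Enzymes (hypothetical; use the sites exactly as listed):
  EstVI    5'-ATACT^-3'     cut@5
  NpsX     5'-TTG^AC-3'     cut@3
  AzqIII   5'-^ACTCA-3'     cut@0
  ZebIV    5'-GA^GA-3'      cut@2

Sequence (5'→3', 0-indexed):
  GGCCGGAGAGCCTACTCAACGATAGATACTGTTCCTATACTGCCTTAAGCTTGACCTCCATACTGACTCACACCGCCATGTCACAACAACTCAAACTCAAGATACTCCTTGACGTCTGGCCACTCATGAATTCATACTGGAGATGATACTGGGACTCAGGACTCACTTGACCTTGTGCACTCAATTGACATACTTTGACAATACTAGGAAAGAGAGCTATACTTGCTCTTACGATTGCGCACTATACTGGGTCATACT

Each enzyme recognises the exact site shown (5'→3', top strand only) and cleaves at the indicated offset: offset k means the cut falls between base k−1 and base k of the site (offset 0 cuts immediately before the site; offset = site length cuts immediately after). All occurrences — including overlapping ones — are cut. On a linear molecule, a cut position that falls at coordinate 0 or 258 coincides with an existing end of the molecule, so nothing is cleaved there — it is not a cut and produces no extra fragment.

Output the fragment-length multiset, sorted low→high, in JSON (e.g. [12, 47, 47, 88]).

Site scan:
  EstVI (ATACT, off=5): starts [25, 36, 59, 101, 133, 145, 189, 200, 218, 243, 253] → cuts [30, 41, 64, 106, 138, 150, 194, 205, 223, 248] (position 258 is a terminus of the linear molecule — no cut)
  NpsX (TTGAC, off=3): starts [50, 108, 166, 184, 194] → cuts [53, 111, 169, 187, 197]
  AzqIII (ACTCA, off=0): starts [13, 65, 88, 94, 121, 153, 160, 178] → cuts [13, 65, 88, 94, 121, 153, 160, 178]
  ZebIV (GAGA, off=2): starts [5, 139, 211] → cuts [7, 141, 213]

All cut coordinates (distinct, sorted): [7, 13, 30, 41, 53, 64, 65, 88, 94, 106, 111, 121, 138, 141, 150, 153, 160, 169, 178, 187, 194, 197, 205, 213, 223, 248]

Fragment lengths:
  [0,7): 7 bp
  [7,13): 6 bp
  [13,30): 17 bp
  [30,41): 11 bp
  [41,53): 12 bp
  [53,64): 11 bp
  [64,65): 1 bp
  [65,88): 23 bp
  [88,94): 6 bp
  [94,106): 12 bp
  [106,111): 5 bp
  [111,121): 10 bp
  [121,138): 17 bp
  [138,141): 3 bp
  [141,150): 9 bp
  [150,153): 3 bp
  [153,160): 7 bp
  [160,169): 9 bp
  [169,178): 9 bp
  [178,187): 9 bp
  [187,194): 7 bp
  [194,197): 3 bp
  [197,205): 8 bp
  [205,213): 8 bp
  [213,223): 10 bp
  [223,248): 25 bp
  [248,258): 10 bp

[1,3,3,3,5,6,6,7,7,7,8,8,9,9,9,9,10,10,10,11,11,12,12,17,17,23,25]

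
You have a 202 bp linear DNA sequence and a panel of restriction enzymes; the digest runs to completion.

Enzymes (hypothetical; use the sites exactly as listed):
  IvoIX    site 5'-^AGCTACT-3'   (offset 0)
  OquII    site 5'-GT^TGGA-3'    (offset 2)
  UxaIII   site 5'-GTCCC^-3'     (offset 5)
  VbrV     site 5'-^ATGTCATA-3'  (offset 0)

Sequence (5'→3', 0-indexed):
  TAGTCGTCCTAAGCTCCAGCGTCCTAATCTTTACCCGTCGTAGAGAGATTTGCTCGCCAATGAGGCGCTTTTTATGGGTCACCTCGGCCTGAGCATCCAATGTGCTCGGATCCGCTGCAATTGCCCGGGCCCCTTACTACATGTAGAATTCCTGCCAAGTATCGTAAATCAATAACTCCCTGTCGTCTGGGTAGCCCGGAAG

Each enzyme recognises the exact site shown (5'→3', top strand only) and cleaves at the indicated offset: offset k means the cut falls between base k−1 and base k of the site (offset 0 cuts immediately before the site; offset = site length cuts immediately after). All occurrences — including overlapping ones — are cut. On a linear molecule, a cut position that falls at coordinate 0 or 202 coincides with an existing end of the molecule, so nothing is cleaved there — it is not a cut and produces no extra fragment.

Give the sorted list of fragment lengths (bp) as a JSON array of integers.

[202]

Per-enzyme occurrences:
  IvoIX (AGCTACT, off=0): no sites
  OquII (GTTGGA, off=2): no sites
  UxaIII (GTCCC, off=5): no sites
  VbrV (ATGTCATA, off=0): no sites

Pooled cuts: ∅

Fragments:
  no cuts → one linear fragment of 202 bp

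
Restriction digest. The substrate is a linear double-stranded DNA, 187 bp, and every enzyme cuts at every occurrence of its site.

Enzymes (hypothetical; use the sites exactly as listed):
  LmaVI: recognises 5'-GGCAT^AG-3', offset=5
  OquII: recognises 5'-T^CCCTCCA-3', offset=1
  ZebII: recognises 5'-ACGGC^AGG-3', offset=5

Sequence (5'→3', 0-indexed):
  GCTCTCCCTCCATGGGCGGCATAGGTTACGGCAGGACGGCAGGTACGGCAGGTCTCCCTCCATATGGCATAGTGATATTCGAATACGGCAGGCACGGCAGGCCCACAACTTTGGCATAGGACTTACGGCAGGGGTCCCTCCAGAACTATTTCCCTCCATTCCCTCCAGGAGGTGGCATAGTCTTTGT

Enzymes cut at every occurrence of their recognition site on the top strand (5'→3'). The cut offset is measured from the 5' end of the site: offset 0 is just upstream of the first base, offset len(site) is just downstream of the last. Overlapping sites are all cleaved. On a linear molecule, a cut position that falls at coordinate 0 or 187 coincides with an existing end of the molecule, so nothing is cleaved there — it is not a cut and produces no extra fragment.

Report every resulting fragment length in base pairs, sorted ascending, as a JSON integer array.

Scan for sites:
  LmaVI (GGCATAG, off=5): starts [17, 65, 112, 173] → cuts [22, 70, 117, 178]
  OquII (TCCCTCCA, off=1): starts [4, 54, 134, 150, 159] → cuts [5, 55, 135, 151, 160]
  ZebII (ACGGCAGG, off=5): starts [27, 35, 44, 84, 93, 124] → cuts [32, 40, 49, 89, 98, 129]

All cut coordinates (distinct, sorted): [5, 22, 32, 40, 49, 55, 70, 89, 98, 117, 129, 135, 151, 160, 178]

Fragments:
  [0,5): 5 bp
  [5,22): 17 bp
  [22,32): 10 bp
  [32,40): 8 bp
  [40,49): 9 bp
  [49,55): 6 bp
  [55,70): 15 bp
  [70,89): 19 bp
  [89,98): 9 bp
  [98,117): 19 bp
  [117,129): 12 bp
  [129,135): 6 bp
  [135,151): 16 bp
  [151,160): 9 bp
  [160,178): 18 bp
  [178,187): 9 bp

[5,6,6,8,9,9,9,9,10,12,15,16,17,18,19,19]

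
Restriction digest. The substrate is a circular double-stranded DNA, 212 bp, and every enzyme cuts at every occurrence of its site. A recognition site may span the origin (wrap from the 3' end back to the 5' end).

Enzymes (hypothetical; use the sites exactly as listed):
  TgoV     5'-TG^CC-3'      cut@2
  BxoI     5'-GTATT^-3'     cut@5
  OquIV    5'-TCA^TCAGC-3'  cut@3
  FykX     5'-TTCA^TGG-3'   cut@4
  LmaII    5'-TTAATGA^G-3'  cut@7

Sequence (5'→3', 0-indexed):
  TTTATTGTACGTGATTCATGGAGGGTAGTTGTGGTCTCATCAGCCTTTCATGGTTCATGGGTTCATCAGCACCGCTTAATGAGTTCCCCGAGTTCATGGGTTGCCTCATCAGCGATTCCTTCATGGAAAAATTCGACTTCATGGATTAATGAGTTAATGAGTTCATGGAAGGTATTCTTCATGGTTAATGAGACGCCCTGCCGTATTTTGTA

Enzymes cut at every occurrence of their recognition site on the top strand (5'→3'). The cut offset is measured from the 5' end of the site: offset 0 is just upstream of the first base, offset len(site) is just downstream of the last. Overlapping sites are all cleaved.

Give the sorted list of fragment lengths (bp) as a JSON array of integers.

[5,5,5,7,7,7,7,8,8,9,10,11,11,11,14,15,16,17,18,21]

Site scan:
  TgoV (TGCC, off=2): starts [101, 198] → cuts [103, 200]
  BxoI (GTATT, off=5): starts [171, 202, 209] → cuts [2, 176, 207]
  OquIV (TCATCAGC, off=3): starts [36, 62, 105] → cuts [39, 65, 108]
  FykX (TTCATGG, off=4): starts [14, 46, 53, 92, 119, 137, 161, 177] → cuts [18, 50, 57, 96, 123, 141, 165, 181]
  LmaII (TTAATGAG, off=7): starts [75, 145, 153, 184] → cuts [82, 152, 160, 191]

Pooled cuts: [2, 18, 39, 50, 57, 65, 82, 96, 103, 108, 123, 141, 152, 160, 165, 176, 181, 191, 200, 207]

Fragments:
  2→18: 16 bp
  18→39: 21 bp
  39→50: 11 bp
  50→57: 7 bp
  57→65: 8 bp
  65→82: 17 bp
  82→96: 14 bp
  96→103: 7 bp
  103→108: 5 bp
  108→123: 15 bp
  123→141: 18 bp
  141→152: 11 bp
  152→160: 8 bp
  160→165: 5 bp
  165→176: 11 bp
  176→181: 5 bp
  181→191: 10 bp
  191→200: 9 bp
  200→207: 7 bp
  207→2 (wrap): 212-207+2 = 7 bp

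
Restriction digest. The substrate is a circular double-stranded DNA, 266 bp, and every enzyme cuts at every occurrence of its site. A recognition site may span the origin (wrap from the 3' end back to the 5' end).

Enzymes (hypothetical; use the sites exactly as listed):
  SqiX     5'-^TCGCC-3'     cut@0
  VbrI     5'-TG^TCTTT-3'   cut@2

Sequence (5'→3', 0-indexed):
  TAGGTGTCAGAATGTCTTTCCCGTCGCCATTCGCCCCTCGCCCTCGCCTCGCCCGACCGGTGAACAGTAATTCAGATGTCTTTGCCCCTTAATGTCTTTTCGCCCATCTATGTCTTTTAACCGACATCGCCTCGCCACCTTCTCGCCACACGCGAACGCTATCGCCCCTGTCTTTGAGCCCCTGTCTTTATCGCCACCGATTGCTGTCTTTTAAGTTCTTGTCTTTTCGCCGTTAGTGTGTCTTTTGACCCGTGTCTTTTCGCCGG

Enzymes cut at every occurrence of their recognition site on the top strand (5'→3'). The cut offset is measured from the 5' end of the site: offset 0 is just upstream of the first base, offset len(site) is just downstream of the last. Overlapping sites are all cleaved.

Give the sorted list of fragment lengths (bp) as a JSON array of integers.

[5,5,5,5,5,6,6,7,7,9,9,11,13,14,14,14,14,15,16,16,19,21,30]

Scan for sites:
  SqiX (TCGCC, off=0): starts [23, 30, 37, 43, 48, 99, 126, 131, 142, 161, 190, 226, 259] → cuts [23, 30, 37, 43, 48, 99, 126, 131, 142, 161, 190, 226, 259]
  VbrI (TGTCTTT, off=2): starts [12, 76, 92, 110, 168, 182, 204, 219, 238, 252] → cuts [14, 78, 94, 112, 170, 184, 206, 221, 240, 254]

All cut coordinates (distinct, sorted): [14, 23, 30, 37, 43, 48, 78, 94, 99, 112, 126, 131, 142, 161, 170, 184, 190, 206, 221, 226, 240, 254, 259]

Fragment lengths:
  14→23: 9 bp
  23→30: 7 bp
  30→37: 7 bp
  37→43: 6 bp
  43→48: 5 bp
  48→78: 30 bp
  78→94: 16 bp
  94→99: 5 bp
  99→112: 13 bp
  112→126: 14 bp
  126→131: 5 bp
  131→142: 11 bp
  142→161: 19 bp
  161→170: 9 bp
  170→184: 14 bp
  184→190: 6 bp
  190→206: 16 bp
  206→221: 15 bp
  221→226: 5 bp
  226→240: 14 bp
  240→254: 14 bp
  254→259: 5 bp
  259→14 (wrap): 266-259+14 = 21 bp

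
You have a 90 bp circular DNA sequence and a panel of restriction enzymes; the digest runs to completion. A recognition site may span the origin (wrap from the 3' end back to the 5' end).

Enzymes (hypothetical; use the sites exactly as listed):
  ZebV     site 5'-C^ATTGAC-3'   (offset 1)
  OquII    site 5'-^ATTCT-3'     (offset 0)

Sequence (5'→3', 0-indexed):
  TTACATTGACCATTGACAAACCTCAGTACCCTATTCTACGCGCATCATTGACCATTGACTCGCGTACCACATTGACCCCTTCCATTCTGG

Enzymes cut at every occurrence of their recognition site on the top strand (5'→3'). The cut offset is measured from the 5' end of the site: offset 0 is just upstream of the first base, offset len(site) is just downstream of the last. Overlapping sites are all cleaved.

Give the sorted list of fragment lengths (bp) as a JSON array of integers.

Per-enzyme occurrences:
  ZebV CATTGAC/1: at [3, 10, 45, 52, 69] ⇒ [4, 11, 46, 53, 70]
  OquII ATTCT/0: at [32, 83] ⇒ [32, 83]

All cut coordinates (distinct, sorted): [4, 11, 32, 46, 53, 70, 83]

Fragment lengths:
  4→11: 7 bp
  11→32: 21 bp
  32→46: 14 bp
  46→53: 7 bp
  53→70: 17 bp
  70→83: 13 bp
  83→4 (wrap): 90-83+4 = 11 bp

[7,7,11,13,14,17,21]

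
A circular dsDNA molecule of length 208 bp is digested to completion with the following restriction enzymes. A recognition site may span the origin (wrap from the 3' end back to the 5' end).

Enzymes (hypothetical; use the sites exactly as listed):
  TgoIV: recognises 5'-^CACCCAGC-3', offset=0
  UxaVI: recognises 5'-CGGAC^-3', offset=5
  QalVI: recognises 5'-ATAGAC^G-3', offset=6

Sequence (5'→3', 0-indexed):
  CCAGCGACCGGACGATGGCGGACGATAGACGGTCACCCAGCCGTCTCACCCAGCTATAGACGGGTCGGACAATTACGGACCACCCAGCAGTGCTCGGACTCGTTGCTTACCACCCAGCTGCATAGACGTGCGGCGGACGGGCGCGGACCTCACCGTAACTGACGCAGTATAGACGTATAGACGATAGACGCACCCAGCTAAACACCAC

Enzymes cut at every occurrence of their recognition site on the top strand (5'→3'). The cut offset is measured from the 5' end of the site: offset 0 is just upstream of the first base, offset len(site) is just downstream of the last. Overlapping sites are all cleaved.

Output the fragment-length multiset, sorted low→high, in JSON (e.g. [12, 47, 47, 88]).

[1,3,7,7,8,9,10,10,10,11,11,13,15,15,16,17,19,26]

Per-enzyme occurrences:
  TgoIV (CACCCAGC, off=0): starts [33, 46, 80, 110, 190, 205] → cuts [33, 46, 80, 110, 190, 205]
  UxaVI (CGGAC, off=5): starts [8, 18, 65, 75, 94, 133, 143] → cuts [13, 23, 70, 80, 99, 138, 148]
  QalVI (ATAGACG, off=6): starts [24, 55, 121, 168, 176, 183] → cuts [30, 61, 127, 174, 182, 189]

All cut coordinates (distinct, sorted): [13, 23, 30, 33, 46, 61, 70, 80, 99, 110, 127, 138, 148, 174, 182, 189, 190, 205]

Fragment lengths:
  13→23: 10 bp
  23→30: 7 bp
  30→33: 3 bp
  33→46: 13 bp
  46→61: 15 bp
  61→70: 9 bp
  70→80: 10 bp
  80→99: 19 bp
  99→110: 11 bp
  110→127: 17 bp
  127→138: 11 bp
  138→148: 10 bp
  148→174: 26 bp
  174→182: 8 bp
  182→189: 7 bp
  189→190: 1 bp
  190→205: 15 bp
  205→13 (wrap): 208-205+13 = 16 bp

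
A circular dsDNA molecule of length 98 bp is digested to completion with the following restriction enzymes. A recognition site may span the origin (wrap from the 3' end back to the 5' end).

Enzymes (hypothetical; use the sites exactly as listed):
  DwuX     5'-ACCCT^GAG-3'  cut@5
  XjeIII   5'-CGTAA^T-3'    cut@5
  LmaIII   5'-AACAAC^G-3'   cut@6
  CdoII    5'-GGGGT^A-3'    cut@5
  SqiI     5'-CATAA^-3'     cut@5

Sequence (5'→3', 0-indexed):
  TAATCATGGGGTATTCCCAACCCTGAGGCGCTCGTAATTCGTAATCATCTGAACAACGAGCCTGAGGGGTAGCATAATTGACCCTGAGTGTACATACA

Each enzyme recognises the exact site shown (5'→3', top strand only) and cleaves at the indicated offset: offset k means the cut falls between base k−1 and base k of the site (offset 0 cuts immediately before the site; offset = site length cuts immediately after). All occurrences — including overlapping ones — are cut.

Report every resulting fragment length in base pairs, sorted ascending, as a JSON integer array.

[7,7,8,9,12,13,13,13,16]

Site scan:
  DwuX (ACCCTGAG, off=5): starts [19, 80] → cuts [24, 85]
  XjeIII (CGTAAT, off=5): starts [32, 39] → cuts [37, 44]
  LmaIII (AACAACG, off=6): starts [51] → cuts [57]
  CdoII (GGGGTA, off=5): starts [7, 65] → cuts [12, 70]
  SqiI (CATAA, off=5): starts [72, 96] → cuts [3, 77]

Pooled cuts: [3, 12, 24, 37, 44, 57, 70, 77, 85]

Fragment lengths:
  3→12: 9 bp
  12→24: 12 bp
  24→37: 13 bp
  37→44: 7 bp
  44→57: 13 bp
  57→70: 13 bp
  70→77: 7 bp
  77→85: 8 bp
  85→3 (wrap): 98-85+3 = 16 bp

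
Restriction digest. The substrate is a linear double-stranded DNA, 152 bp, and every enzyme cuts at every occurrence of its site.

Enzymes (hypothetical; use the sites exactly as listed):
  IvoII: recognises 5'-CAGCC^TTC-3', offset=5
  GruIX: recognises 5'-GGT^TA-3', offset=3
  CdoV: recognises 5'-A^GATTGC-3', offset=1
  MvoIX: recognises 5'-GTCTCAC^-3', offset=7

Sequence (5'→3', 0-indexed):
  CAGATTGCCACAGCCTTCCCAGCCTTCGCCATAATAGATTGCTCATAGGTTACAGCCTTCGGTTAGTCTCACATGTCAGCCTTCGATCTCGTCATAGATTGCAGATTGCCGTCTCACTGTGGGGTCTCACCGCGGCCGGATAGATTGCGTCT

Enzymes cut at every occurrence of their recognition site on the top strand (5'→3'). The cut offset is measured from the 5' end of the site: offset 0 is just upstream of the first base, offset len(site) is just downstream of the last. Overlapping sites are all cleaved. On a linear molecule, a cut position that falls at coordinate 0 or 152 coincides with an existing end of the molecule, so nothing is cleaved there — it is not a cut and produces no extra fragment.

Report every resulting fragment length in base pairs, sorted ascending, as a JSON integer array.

[2,6,7,7,9,9,9,10,12,12,13,13,14,14,15]

Scan for sites:
  IvoII (CAGCCTTC, off=5): starts [10, 19, 52, 76] → cuts [15, 24, 57, 81]
  GruIX (GGTTA, off=3): starts [47, 60] → cuts [50, 63]
  CdoV (AGATTGC, off=1): starts [1, 35, 95, 102, 141] → cuts [2, 36, 96, 103, 142]
  MvoIX (GTCTCAC, off=7): starts [65, 110, 123] → cuts [72, 117, 130]

All cut coordinates (distinct, sorted): [2, 15, 24, 36, 50, 57, 63, 72, 81, 96, 103, 117, 130, 142]

Fragment lengths:
  [0,2): 2 bp
  [2,15): 13 bp
  [15,24): 9 bp
  [24,36): 12 bp
  [36,50): 14 bp
  [50,57): 7 bp
  [57,63): 6 bp
  [63,72): 9 bp
  [72,81): 9 bp
  [81,96): 15 bp
  [96,103): 7 bp
  [103,117): 14 bp
  [117,130): 13 bp
  [130,142): 12 bp
  [142,152): 10 bp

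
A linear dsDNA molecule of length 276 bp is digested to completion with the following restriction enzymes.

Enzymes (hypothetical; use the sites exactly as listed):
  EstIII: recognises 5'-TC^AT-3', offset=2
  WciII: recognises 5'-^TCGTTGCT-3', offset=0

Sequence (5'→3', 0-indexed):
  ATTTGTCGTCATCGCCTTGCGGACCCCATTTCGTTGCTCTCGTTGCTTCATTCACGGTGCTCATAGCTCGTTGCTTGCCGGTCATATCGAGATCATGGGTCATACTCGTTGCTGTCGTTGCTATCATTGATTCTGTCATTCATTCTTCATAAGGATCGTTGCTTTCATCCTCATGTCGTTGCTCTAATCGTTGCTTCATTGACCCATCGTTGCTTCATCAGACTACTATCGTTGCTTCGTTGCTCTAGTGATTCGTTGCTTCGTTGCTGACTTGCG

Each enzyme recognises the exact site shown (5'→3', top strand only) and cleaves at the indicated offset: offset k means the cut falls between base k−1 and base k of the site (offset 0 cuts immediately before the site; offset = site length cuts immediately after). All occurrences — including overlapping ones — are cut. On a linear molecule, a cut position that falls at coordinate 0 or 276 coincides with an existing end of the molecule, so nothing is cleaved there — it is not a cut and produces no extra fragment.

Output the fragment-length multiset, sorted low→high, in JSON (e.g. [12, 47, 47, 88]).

Site scan:
  EstIII TCAT/2: at [8, 47, 60, 81, 92, 99, 123, 135, 139, 146, 164, 170, 195, 214] ⇒ [10, 49, 62, 83, 94, 101, 125, 137, 141, 148, 166, 172, 197, 216]
  WciII TCGTTGCT/0: at [30, 39, 67, 105, 114, 155, 175, 187, 206, 228, 236, 252, 260] ⇒ [30, 39, 67, 105, 114, 155, 175, 187, 206, 228, 236, 252, 260]

All cut coordinates (distinct, sorted): [10, 30, 39, 49, 62, 67, 83, 94, 101, 105, 114, 125, 137, 141, 148, 155, 166, 172, 175, 187, 197, 206, 216, 228, 236, 252, 260]

Fragments:
  [0,10): 10 bp
  [10,30): 20 bp
  [30,39): 9 bp
  [39,49): 10 bp
  [49,62): 13 bp
  [62,67): 5 bp
  [67,83): 16 bp
  [83,94): 11 bp
  [94,101): 7 bp
  [101,105): 4 bp
  [105,114): 9 bp
  [114,125): 11 bp
  [125,137): 12 bp
  [137,141): 4 bp
  [141,148): 7 bp
  [148,155): 7 bp
  [155,166): 11 bp
  [166,172): 6 bp
  [172,175): 3 bp
  [175,187): 12 bp
  [187,197): 10 bp
  [197,206): 9 bp
  [206,216): 10 bp
  [216,228): 12 bp
  [228,236): 8 bp
  [236,252): 16 bp
  [252,260): 8 bp
  [260,276): 16 bp

[3,4,4,5,6,7,7,7,8,8,9,9,9,10,10,10,10,11,11,11,12,12,12,13,16,16,16,20]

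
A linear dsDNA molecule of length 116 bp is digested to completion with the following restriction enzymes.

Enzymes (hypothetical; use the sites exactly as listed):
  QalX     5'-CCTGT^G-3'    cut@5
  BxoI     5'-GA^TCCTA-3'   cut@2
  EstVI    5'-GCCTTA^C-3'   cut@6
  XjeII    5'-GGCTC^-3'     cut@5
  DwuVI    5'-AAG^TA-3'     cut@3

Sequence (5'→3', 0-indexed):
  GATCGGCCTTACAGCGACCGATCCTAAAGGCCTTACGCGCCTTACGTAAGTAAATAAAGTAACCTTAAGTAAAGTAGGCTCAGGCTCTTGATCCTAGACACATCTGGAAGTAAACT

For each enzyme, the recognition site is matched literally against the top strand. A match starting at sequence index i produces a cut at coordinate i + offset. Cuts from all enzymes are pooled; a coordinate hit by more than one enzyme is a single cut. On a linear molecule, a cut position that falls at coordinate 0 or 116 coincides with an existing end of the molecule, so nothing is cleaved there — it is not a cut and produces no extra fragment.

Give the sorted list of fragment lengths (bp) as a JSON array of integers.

Site scan:
  QalX (CCTGTG, off=5): no sites
  BxoI (GATCCTA, off=2): starts [19, 89] → cuts [21, 91]
  EstVI (GCCTTAC, off=6): starts [5, 29, 38] → cuts [11, 35, 44]
  XjeII (GGCTC, off=5): starts [76, 82] → cuts [81, 87]
  DwuVI (AAGTA, off=3): starts [47, 56, 66, 71, 107] → cuts [50, 59, 69, 74, 110]

All cut coordinates (distinct, sorted): [11, 21, 35, 44, 50, 59, 69, 74, 81, 87, 91, 110]

Fragment lengths:
  [0,11): 11 bp
  [11,21): 10 bp
  [21,35): 14 bp
  [35,44): 9 bp
  [44,50): 6 bp
  [50,59): 9 bp
  [59,69): 10 bp
  [69,74): 5 bp
  [74,81): 7 bp
  [81,87): 6 bp
  [87,91): 4 bp
  [91,110): 19 bp
  [110,116): 6 bp

[4,5,6,6,6,7,9,9,10,10,11,14,19]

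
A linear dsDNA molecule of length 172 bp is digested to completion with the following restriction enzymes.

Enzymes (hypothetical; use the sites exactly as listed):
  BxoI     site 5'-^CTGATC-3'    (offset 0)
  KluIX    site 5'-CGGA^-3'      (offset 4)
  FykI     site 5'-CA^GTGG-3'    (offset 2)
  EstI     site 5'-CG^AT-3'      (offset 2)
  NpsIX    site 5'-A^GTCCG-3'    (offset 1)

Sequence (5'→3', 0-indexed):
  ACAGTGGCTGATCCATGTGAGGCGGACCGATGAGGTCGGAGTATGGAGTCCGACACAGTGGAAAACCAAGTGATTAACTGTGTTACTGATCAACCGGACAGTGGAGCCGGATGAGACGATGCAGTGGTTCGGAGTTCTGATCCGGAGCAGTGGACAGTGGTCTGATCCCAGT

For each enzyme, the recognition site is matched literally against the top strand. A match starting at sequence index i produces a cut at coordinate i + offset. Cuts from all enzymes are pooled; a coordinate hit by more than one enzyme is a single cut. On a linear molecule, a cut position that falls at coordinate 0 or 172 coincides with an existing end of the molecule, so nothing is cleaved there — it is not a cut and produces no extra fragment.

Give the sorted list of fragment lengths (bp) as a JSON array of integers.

Scan for sites:
  BxoI CTGATC/0: at [7, 85, 136, 161] ⇒ [7, 85, 136, 161]
  KluIX CGGA/4: at [22, 36, 94, 107, 129, 142] ⇒ [26, 40, 98, 111, 133, 146]
  FykI CAGTGG/2: at [1, 55, 98, 121, 147, 154] ⇒ [3, 57, 100, 123, 149, 156]
  EstI CGAT/2: at [27, 116] ⇒ [29, 118]
  NpsIX AGTCCG/1: at [46] ⇒ [47]

All cut coordinates (distinct, sorted): [3, 7, 26, 29, 40, 47, 57, 85, 98, 100, 111, 118, 123, 133, 136, 146, 149, 156, 161]

Fragment lengths:
  [0,3): 3 bp
  [3,7): 4 bp
  [7,26): 19 bp
  [26,29): 3 bp
  [29,40): 11 bp
  [40,47): 7 bp
  [47,57): 10 bp
  [57,85): 28 bp
  [85,98): 13 bp
  [98,100): 2 bp
  [100,111): 11 bp
  [111,118): 7 bp
  [118,123): 5 bp
  [123,133): 10 bp
  [133,136): 3 bp
  [136,146): 10 bp
  [146,149): 3 bp
  [149,156): 7 bp
  [156,161): 5 bp
  [161,172): 11 bp

[2,3,3,3,3,4,5,5,7,7,7,10,10,10,11,11,11,13,19,28]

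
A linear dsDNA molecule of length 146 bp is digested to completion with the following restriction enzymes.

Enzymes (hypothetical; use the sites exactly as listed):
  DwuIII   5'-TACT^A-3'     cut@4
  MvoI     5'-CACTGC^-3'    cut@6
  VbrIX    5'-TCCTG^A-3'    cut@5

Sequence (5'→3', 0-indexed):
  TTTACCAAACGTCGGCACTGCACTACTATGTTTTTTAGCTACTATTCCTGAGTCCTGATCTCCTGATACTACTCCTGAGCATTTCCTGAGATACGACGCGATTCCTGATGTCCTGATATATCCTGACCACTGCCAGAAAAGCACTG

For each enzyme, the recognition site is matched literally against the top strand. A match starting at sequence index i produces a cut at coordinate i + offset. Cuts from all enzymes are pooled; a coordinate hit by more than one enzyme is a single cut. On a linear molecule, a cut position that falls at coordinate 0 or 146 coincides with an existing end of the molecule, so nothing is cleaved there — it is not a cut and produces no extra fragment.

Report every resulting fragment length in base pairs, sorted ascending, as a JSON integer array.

Scan for sites:
  DwuIII TACTA/4: at [23, 39, 66] ⇒ [27, 43, 70]
  MvoI CACTGC/6: at [15, 127] ⇒ [21, 133]
  VbrIX TCCTGA/5: at [45, 52, 60, 72, 83, 102, 110, 120] ⇒ [50, 57, 65, 77, 88, 107, 115, 125]

All cut coordinates (distinct, sorted): [21, 27, 43, 50, 57, 65, 70, 77, 88, 107, 115, 125, 133]

Fragments:
  [0,21): 21 bp
  [21,27): 6 bp
  [27,43): 16 bp
  [43,50): 7 bp
  [50,57): 7 bp
  [57,65): 8 bp
  [65,70): 5 bp
  [70,77): 7 bp
  [77,88): 11 bp
  [88,107): 19 bp
  [107,115): 8 bp
  [115,125): 10 bp
  [125,133): 8 bp
  [133,146): 13 bp

[5,6,7,7,7,8,8,8,10,11,13,16,19,21]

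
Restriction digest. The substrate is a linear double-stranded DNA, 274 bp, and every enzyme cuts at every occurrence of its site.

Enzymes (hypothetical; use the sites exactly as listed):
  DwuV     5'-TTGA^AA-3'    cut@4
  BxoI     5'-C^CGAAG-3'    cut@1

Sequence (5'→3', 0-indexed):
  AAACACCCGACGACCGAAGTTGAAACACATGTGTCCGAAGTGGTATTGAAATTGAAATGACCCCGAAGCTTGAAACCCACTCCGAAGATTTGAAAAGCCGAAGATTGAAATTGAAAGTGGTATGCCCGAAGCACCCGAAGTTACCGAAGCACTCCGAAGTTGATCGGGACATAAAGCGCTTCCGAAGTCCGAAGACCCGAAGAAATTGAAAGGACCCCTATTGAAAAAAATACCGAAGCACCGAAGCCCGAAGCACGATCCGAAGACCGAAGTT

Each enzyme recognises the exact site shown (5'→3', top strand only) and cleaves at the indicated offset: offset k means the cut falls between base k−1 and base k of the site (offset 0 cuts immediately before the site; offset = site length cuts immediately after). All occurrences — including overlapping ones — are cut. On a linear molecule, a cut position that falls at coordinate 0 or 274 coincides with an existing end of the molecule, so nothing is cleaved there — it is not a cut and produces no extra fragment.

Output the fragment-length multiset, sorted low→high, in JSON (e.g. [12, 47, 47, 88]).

Scan for sites:
  DwuV TTGAAA/4: at [19, 45, 51, 69, 89, 104, 110, 205, 220] ⇒ [23, 49, 55, 73, 93, 108, 114, 209, 224]
  BxoI CCGAAG/1: at [13, 34, 62, 81, 97, 125, 134, 143, 153, 181, 188, 196, 232, 240, 247, 259, 266] ⇒ [14, 35, 63, 82, 98, 126, 135, 144, 154, 182, 189, 197, 233, 241, 248, 260, 267]

Pooled cuts: [14, 23, 35, 49, 55, 63, 73, 82, 93, 98, 108, 114, 126, 135, 144, 154, 182, 189, 197, 209, 224, 233, 241, 248, 260, 267]

Fragment lengths:
  [0,14): 14 bp
  [14,23): 9 bp
  [23,35): 12 bp
  [35,49): 14 bp
  [49,55): 6 bp
  [55,63): 8 bp
  [63,73): 10 bp
  [73,82): 9 bp
  [82,93): 11 bp
  [93,98): 5 bp
  [98,108): 10 bp
  [108,114): 6 bp
  [114,126): 12 bp
  [126,135): 9 bp
  [135,144): 9 bp
  [144,154): 10 bp
  [154,182): 28 bp
  [182,189): 7 bp
  [189,197): 8 bp
  [197,209): 12 bp
  [209,224): 15 bp
  [224,233): 9 bp
  [233,241): 8 bp
  [241,248): 7 bp
  [248,260): 12 bp
  [260,267): 7 bp
  [267,274): 7 bp

[5,6,6,7,7,7,7,8,8,8,9,9,9,9,9,10,10,10,11,12,12,12,12,14,14,15,28]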